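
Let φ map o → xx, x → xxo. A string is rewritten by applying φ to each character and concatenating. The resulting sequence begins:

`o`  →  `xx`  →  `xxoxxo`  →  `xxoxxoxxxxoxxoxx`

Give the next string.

Rewriting the 16 symbols of xxoxxoxxxxoxxoxx one by one yields xxo xxo xx xxo xxo xx xxo xxo xxo xxo xx xxo xxo xx xxo xxo; concatenated:

xxoxxoxxxxoxxoxxxxoxxoxxoxxoxxxxoxxoxxxxoxxo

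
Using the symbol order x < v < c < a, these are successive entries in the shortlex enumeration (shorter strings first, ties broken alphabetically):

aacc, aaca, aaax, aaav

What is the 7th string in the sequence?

Stepping forward 3 times from aaav: aaav → aaac → aaaa, then the target.

xxxxx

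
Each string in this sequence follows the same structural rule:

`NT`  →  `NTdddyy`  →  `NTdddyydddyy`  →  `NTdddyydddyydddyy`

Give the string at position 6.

NTdddyydddyydddyydddyydddyy

Every step adds dddyy to the end: s(k+1) = s(k)·dddyy.
From NTdddyydddyydddyy, 2 further steps: NTdddyydddyydddyy → NTdddyydddyydddyydddyy → (answer).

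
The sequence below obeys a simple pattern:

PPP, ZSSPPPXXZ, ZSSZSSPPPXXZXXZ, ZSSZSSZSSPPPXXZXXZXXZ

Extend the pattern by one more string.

s(k+1) = ZSS·s(k)·XXZ, so each term gains ZSS as a prefix and XXZ as a suffix.
One more step from ZSSZSSZSSPPPXXZXXZXXZ gives the answer.

ZSSZSSZSSZSSPPPXXZXXZXXZXXZ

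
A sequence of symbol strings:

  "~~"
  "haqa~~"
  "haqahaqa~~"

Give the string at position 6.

The strings grow by a fixed prefix haqa each time.
From haqahaqa~~, 3 further steps: haqahaqa~~ → haqahaqahaqa~~ → haqahaqahaqahaqa~~ → (answer).

haqahaqahaqahaqahaqa~~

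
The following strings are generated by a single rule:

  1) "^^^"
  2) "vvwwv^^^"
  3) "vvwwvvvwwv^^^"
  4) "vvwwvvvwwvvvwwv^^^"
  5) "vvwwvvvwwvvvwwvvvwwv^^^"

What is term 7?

The strings grow by a fixed prefix vvwwv each time.
From vvwwvvvwwvvvwwvvvwwv^^^, 2 further steps: vvwwvvvwwvvvwwvvvwwv^^^ → vvwwvvvwwvvvwwvvvwwvvvwwv^^^ → (answer).

vvwwvvvwwvvvwwvvvwwvvvwwvvvwwv^^^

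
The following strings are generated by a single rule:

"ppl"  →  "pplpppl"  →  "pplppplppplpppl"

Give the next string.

Every step duplicates the string with 'p' between the halves.
One more doubling of pplppplppplpppl gives the answer.

pplppplppplppplppplppplppplpppl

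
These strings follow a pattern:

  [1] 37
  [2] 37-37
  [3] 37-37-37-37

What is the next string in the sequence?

Every step duplicates the string with '-' between the halves.
One more doubling of 37-37-37-37 gives the answer.

37-37-37-37-37-37-37-37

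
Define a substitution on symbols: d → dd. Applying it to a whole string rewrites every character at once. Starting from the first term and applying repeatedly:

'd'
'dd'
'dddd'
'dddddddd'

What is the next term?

dddddddddddddddd

Expanding dddddddd: d→dd, d→dd, d→dd, d→dd, d→dd, d→dd, d→dd, d→dd. Concatenated: dd dd dd dd dd dd dd dd.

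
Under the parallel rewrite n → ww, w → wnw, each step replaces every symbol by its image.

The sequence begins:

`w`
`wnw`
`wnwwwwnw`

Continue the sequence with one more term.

Rewriting each symbol of wnwwwwnw: w→wnw, n→ww, w→wnw, w→wnw, w→wnw, w→wnw, n→ww, w→wnw, which concatenates to wnw ww wnw wnw wnw wnw ww wnw.

wnwwwwnwwnwwnwwnwwwwnw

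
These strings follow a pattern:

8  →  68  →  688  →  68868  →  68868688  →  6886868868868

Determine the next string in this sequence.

From term 3 onward, concatenate the last term with the second-to-last: 68·8 = 688, 688·68 = 68868, …
The next term joins 6886868868868 and 68868688.

688686886886868868688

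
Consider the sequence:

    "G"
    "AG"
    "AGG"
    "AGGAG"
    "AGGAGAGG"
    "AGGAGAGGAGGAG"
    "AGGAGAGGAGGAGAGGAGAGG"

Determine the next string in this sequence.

This is a Fibonacci-style word recurrence s(k) = s(k−1)·s(k−2): e.g. AG·G = AGG.
The next term joins AGGAGAGGAGGAGAGGAGAGG and AGGAGAGGAGGAG.

AGGAGAGGAGGAGAGGAGAGGAGGAGAGGAGGAG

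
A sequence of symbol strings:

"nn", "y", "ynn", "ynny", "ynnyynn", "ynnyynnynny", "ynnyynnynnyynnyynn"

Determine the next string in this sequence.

ynnyynnynnyynnyynnynnyynnynny

From term 3 onward, concatenate the last term with the second-to-last: y·nn = ynn, ynn·y = ynny, …
The next term joins ynnyynnynnyynnyynn and ynnyynnynny.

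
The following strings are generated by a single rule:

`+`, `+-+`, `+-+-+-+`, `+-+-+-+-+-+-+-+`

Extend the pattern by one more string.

Each string is two copies of the previous one joined by '-'.
One more doubling of +-+-+-+-+-+-+-+ gives the answer.

+-+-+-+-+-+-+-+-+-+-+-+-+-+-+-+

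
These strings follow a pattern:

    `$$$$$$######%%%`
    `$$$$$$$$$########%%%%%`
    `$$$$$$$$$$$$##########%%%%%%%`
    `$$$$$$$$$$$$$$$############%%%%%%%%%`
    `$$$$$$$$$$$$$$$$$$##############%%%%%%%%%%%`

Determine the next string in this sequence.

$$$$$$$$$$$$$$$$$$$$$################%%%%%%%%%%%%%

Reading off run lengths: $ runs 6, 9, 12, 15, 18; # runs 6, 8, 10, 12, 14; % runs 3, 5, 7, 9, 11 — each is linear in n, where the shown terms are n = 2, 3, 4, 5, 6.
Setting n = 7 gives 21, 16, 13 characters in each block.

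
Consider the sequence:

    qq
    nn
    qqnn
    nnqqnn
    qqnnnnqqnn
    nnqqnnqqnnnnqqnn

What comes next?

Each term (from the third on) is the two preceding terms concatenated in order: term 3 = qq·nn = qqnn.
The next term joins qqnnnnqqnn and nnqqnnqqnnnnqqnn.

qqnnnnqqnnnnqqnnqqnnnnqqnn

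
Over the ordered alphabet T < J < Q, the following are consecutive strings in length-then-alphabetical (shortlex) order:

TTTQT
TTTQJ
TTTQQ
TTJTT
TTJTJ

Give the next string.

Find the rightmost character of TTJTJ below Q, bump it to the next letter, and reset everything to its right to T.

TTJTQ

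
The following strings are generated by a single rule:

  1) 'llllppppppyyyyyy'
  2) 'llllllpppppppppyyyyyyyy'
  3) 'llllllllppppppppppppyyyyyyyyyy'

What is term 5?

Reading off run lengths: l runs 4, 6, 8; p runs 6, 9, 12; y runs 6, 8, 10 — each is linear in n, where the shown terms are n = 2, 3, 4.
For term 5, n = 6, so the run lengths are 12, 18, 14.

llllllllllllppppppppppppppppppyyyyyyyyyyyyyy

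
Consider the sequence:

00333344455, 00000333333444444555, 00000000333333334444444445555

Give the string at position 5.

Each string has the form 0^{3n-1} 3^{2n+2} 4^{3n} 5^{n+1} (n = 1, 2, …).
At n = 5 the blocks have lengths 14, 12, 15, 6.

00000000000000333333333333444444444444444555555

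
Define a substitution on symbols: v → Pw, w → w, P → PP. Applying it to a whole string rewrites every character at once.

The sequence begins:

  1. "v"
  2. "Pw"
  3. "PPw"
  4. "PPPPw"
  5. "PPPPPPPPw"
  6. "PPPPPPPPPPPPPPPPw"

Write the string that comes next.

Replace each of the 17 characters of PPPPPPPPPPPPPPPPw in place — PP PP PP PP PP PP PP PP PP PP PP PP PP PP PP PP w — and concatenate.

PPPPPPPPPPPPPPPPPPPPPPPPPPPPPPPPw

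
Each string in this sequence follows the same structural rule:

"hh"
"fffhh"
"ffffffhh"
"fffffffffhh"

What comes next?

ffffffffffffhh

Each term is the previous one with fff prepended.
So the next term is fff·fffffffffhh.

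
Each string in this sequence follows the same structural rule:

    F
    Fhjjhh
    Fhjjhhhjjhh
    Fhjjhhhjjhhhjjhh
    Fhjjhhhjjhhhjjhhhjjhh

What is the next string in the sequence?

The strings grow by a fixed suffix hjjhh each time.
So the next term is Fhjjhhhjjhhhjjhhhjjhh·hjjhh.

Fhjjhhhjjhhhjjhhhjjhhhjjhh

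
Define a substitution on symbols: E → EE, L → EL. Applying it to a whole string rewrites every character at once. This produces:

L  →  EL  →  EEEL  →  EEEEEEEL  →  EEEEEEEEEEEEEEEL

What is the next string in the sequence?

EEEEEEEEEEEEEEEEEEEEEEEEEEEEEEEL

φ(EEEEEEEEEEEEEEEL) expands symbol-by-symbol to EE EE EE EE EE EE EE EE EE EE EE EE EE EE EE EL; joining the 16 pieces gives the next term.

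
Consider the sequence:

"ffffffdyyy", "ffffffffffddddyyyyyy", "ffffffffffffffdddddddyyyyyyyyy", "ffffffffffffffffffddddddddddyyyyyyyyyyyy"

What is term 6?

The n-th term is 4n+2 f's then 3n-2 d's then 3n y's (n = 1, 2, …).
Setting n = 6 gives 26, 16, 18 characters in each block.

ffffffffffffffffffffffffffddddddddddddddddyyyyyyyyyyyyyyyyyy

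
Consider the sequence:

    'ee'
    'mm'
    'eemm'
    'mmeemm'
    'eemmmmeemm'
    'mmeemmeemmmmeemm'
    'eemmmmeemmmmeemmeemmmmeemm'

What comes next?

From term 3 onward, concatenate the second-to-last term with the last: ee·mm = eemm, mm·eemm = mmeemm, …
So term 8 is mmeemmeemmmmeemm·eemmmmeemmmmeemmeemmmmeemm.

mmeemmeemmmmeemmeemmmmeemmmmeemmeemmmmeemm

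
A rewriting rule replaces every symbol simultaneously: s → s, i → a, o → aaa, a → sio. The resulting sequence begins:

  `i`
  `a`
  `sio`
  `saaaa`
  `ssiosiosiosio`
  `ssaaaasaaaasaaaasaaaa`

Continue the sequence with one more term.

φ(ssaaaasaaaasaaaasaaaa) expands symbol-by-symbol to s s sio sio sio sio s sio sio sio sio s sio sio sio sio s sio sio sio sio; joining the 21 pieces gives the next term.

sssiosiosiosiossiosiosiosiossiosiosiosiossiosiosiosio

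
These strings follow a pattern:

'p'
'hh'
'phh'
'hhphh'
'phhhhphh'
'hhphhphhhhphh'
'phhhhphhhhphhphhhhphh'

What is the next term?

hhphhphhhhphhphhhhphhhhphhphhhhphh

This is a Fibonacci-style word recurrence s(k) = s(k−2)·s(k−1): e.g. p·hh = phh.
The next term joins hhphhphhhhphh and phhhhphhhhphhphhhhphh.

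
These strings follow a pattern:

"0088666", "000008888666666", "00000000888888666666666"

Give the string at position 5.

Term n consists of 3n-1 0's, followed by 2n 8's, followed by 3n 6's (n = 1, 2, …).
At n = 5 the blocks have lengths 14, 10, 15.

000000000000008888888888666666666666666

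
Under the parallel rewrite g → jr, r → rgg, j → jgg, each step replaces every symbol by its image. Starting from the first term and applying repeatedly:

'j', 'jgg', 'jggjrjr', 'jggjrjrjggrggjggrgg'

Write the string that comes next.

jggjrjrjggrggjggrggjggjrjrrggjrjrjggjrjrrggjrjr

Replace each of the 19 characters of jggjrjrjggrggjggrgg in place — jgg jr jr jgg rgg jgg rgg jgg jr jr rgg jr jr jgg jr jr rgg jr jr — and concatenate.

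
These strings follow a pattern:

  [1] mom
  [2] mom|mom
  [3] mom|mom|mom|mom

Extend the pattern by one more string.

s(k+1) = s(k)·|·s(k) — each term doubles the last with '|' between the halves.
Doubling mom|mom|mom|mom with '|' between the halves:

mom|mom|mom|mom|mom|mom|mom|mom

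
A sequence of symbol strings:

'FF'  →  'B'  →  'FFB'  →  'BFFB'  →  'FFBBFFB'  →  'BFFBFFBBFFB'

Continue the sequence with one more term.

FFBBFFBBFFBFFBBFFB

This is a Fibonacci-style word recurrence s(k) = s(k−2)·s(k−1): e.g. FF·B = FFB.
The next term joins FFBBFFB and BFFBFFBBFFB.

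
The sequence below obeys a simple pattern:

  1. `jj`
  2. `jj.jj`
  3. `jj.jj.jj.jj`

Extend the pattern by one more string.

Every step duplicates the string with '.' between the halves.
Doubling jj.jj.jj.jj with '.' between the halves:

jj.jj.jj.jj.jj.jj.jj.jj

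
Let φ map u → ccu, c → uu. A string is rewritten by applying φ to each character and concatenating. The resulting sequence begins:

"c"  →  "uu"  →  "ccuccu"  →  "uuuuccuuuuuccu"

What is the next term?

ccuccuccuccuuuuuccuccuccuccuccuuuuuccu

Applying the rule to each of the 14 symbols of uuuuccuuuuuccu gives the pieces ccu ccu ccu ccu uu uu ccu ccu ccu ccu ccu uu uu ccu, which concatenate to the answer.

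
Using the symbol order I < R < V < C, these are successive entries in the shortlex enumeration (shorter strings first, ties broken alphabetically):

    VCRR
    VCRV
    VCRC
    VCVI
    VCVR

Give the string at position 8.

VCCI

Continuing the enumeration 3 steps past VCVR: VCVR → VCVV → VCVC → (answer).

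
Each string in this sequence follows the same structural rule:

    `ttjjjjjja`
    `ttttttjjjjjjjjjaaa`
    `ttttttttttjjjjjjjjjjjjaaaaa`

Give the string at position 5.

ttttttttttttttttttjjjjjjjjjjjjjjjjjjaaaaaaaaa

Term n consists of 4n-2 t's, followed by 3n+3 j's, followed by 2n-1 a's (n = 1, 2, …).
For term 5, n = 5, so the run lengths are 18, 18, 9.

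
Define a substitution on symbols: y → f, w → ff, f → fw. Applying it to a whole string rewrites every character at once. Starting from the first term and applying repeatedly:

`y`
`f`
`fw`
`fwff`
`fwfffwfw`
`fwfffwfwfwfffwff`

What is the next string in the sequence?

fwfffwfwfwfffwfffwfffwfwfwfffwfw

φ(fwfffwfwfwfffwff) expands symbol-by-symbol to fw ff fw fw fw ff fw ff fw ff fw fw fw ff fw fw; joining the 16 pieces gives the next term.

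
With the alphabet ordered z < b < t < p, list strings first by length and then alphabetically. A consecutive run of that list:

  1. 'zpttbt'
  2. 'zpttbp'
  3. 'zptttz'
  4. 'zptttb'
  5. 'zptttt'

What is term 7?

Advancing 2 positions from zptttt through zptttt → zptttp reaches term 7.

zpttpz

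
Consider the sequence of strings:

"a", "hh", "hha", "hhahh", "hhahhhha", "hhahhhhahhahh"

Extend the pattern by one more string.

hhahhhhahhahhhhahhhha

From term 3 onward, concatenate the last term with the second-to-last: hh·a = hha, hha·hh = hhahh, …
Continuing: hhahhhhahhahh · hhahhhha gives term 7.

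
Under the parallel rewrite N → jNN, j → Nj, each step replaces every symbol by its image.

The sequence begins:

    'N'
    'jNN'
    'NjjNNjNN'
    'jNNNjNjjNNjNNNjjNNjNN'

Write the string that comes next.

Rewriting the 21 symbols of jNNNjNjjNNjNNNjjNNjNN one by one yields Nj jNN jNN jNN Nj jNN Nj Nj jNN jNN Nj jNN jNN jNN Nj Nj jNN jNN Nj jNN jNN; concatenated:

NjjNNjNNjNNNjjNNNjNjjNNjNNNjjNNjNNjNNNjNjjNNjNNNjjNNjNN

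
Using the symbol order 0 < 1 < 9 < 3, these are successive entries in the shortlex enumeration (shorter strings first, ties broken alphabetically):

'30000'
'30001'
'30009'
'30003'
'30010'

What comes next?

Find the rightmost character of 30010 below 3, bump it to the next letter, and reset everything to its right to 0.

30011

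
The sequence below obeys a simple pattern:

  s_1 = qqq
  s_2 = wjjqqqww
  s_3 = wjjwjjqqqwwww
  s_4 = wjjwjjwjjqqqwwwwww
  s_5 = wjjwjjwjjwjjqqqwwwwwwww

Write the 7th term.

wjjwjjwjjwjjwjjwjjqqqwwwwwwwwwwww

s(k+1) = wjj·s(k)·ww, so each term gains wjj as a prefix and ww as a suffix.
From wjjwjjwjjwjjqqqwwwwwwww, 2 further steps: wjjwjjwjjwjjqqqwwwwwwww → wjjwjjwjjwjjwjjqqqwwwwwwwwww → (answer).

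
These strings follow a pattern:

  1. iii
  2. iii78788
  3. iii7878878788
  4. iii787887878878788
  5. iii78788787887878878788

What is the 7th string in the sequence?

Every step adds 78788 to the end: s(k+1) = s(k)·78788.
From iii78788787887878878788, 2 further steps: iii78788787887878878788 → iii7878878788787887878878788 → (answer).

iii787887878878788787887878878788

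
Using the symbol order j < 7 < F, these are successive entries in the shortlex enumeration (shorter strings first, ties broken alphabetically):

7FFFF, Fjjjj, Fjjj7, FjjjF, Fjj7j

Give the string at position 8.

FjjFj

Continuing the enumeration 3 steps past Fjj7j: Fjj7j → Fjj77 → Fjj7F → (answer).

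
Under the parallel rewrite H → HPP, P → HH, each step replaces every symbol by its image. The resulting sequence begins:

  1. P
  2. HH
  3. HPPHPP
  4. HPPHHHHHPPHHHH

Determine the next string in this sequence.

Replace each of the 14 characters of HPPHHHHHPPHHHH in place — HPP HH HH HPP HPP HPP HPP HPP HH HH HPP HPP HPP HPP — and concatenate.

HPPHHHHHPPHPPHPPHPPHPPHHHHHPPHPPHPPHPP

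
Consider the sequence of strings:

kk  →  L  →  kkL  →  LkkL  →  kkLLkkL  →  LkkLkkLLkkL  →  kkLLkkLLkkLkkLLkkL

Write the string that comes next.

From term 3 onward, concatenate the second-to-last term with the last: kk·L = kkL, L·kkL = LkkL, …
The next term joins LkkLkkLLkkL and kkLLkkLLkkLkkLLkkL.

LkkLkkLLkkLkkLLkkLLkkLkkLLkkL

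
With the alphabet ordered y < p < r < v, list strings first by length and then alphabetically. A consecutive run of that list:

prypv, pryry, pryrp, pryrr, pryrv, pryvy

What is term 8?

Stepping forward 2 times from pryvy: pryvy → pryvp, then the target.

pryvr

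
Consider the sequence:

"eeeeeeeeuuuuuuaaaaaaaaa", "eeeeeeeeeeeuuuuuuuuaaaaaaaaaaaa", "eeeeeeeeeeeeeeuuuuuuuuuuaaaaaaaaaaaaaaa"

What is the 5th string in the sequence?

eeeeeeeeeeeeeeeeeeeeuuuuuuuuuuuuuuaaaaaaaaaaaaaaaaaaaaa

The n-th term is 3n+2 e's then 2n+2 u's then 3n+3 a's, where the shown terms are n = 2, 3, 4.
For term 5, n = 6, so the run lengths are 20, 14, 21.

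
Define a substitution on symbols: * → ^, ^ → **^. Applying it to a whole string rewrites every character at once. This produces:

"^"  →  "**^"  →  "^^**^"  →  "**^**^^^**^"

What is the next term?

^^**^^^**^**^**^^^**^

Rewriting each symbol of **^**^^^**^: *→^, *→^, ^→**^, *→^, *→^, ^→**^, ^→**^, ^→**^, *→^, *→^, ^→**^, which concatenates to ^ ^ **^ ^ ^ **^ **^ **^ ^ ^ **^.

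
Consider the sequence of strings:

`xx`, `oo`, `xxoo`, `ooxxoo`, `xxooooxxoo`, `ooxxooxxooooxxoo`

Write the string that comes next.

This is a Fibonacci-style word recurrence s(k) = s(k−2)·s(k−1): e.g. xx·oo = xxoo.
The next term joins xxooooxxoo and ooxxooxxooooxxoo.

xxooooxxooooxxooxxooooxxoo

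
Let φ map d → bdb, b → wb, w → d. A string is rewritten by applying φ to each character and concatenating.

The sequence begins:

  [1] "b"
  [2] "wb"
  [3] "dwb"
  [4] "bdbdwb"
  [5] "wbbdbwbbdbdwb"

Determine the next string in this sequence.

Rewriting the 13 symbols of wbbdbwbbdbdwb one by one yields d wb wb bdb wb d wb wb bdb wb bdb d wb; concatenated:

dwbwbbdbwbdwbwbbdbwbbdbdwb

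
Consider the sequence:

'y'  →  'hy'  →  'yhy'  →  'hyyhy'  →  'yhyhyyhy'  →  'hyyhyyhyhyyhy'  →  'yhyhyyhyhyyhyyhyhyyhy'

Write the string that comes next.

hyyhyyhyhyyhyyhyhyyhyhyyhyyhyhyyhy

From term 3 onward, concatenate the second-to-last term with the last: y·hy = yhy, hy·yhy = hyyhy, …
Continuing: hyyhyyhyhyyhy · yhyhyyhyhyyhyyhyhyyhy gives term 8.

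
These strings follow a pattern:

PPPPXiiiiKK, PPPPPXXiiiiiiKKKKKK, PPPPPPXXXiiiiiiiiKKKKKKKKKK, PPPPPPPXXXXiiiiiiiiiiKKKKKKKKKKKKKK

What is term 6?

PPPPPPPPPXXXXXXiiiiiiiiiiiiiiKKKKKKKKKKKKKKKKKKKKKK

Term n consists of n+3 P's, followed by n X's, followed by 2n+2 i's, followed by 4n-2 K's (n = 1, 2, …).
For term 6, n = 6, so the run lengths are 9, 6, 14, 22.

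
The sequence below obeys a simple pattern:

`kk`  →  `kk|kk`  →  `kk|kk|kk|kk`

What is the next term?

Each string is two copies of the previous one joined by '|'.
Doubling kk|kk|kk|kk with '|' between the halves:

kk|kk|kk|kk|kk|kk|kk|kk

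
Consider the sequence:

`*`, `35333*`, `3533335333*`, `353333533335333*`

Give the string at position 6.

The strings grow by a fixed prefix 35333 each time.
From 353333533335333*, 2 further steps: 353333533335333* → 35333353333533335333* → (answer).

3533335333353333533335333*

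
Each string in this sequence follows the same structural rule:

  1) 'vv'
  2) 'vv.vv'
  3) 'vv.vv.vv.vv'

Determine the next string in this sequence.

vv.vv.vv.vv.vv.vv.vv.vv

s(k+1) = s(k)·.·s(k) — each term doubles the last with '.' between the halves.
So the next term is two copies of vv.vv.vv.vv with '.' between the halves.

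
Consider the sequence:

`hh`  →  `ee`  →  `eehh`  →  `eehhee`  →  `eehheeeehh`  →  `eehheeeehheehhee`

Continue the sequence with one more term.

Each term (from the third on) is the previous term followed by the one before it: term 3 = ee·hh = eehh.
Continuing: eehheeeehheehhee · eehheeeehh gives term 7.

eehheeeehheehheeeehheeeehh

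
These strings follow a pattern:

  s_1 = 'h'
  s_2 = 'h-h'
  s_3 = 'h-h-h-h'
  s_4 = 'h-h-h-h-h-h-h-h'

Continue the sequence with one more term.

s(k+1) = s(k)·-·s(k) — each term doubles the last with '-' between the halves.
One more doubling of h-h-h-h-h-h-h-h gives the answer.

h-h-h-h-h-h-h-h-h-h-h-h-h-h-h-h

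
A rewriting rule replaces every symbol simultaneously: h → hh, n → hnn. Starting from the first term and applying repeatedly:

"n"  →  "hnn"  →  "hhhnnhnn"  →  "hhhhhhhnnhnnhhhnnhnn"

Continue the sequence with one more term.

Rewriting the 20 symbols of hhhhhhhnnhnnhhhnnhnn one by one yields hh hh hh hh hh hh hh hnn hnn hh hnn hnn hh hh hh hnn hnn hh hnn hnn; concatenated:

hhhhhhhhhhhhhhhnnhnnhhhnnhnnhhhhhhhnnhnnhhhnnhnn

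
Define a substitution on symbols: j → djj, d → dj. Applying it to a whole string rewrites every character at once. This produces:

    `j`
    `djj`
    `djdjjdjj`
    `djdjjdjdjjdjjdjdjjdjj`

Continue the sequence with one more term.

Replace each of the 21 characters of djdjjdjdjjdjjdjdjjdjj in place — dj djj dj djj djj dj djj dj djj djj dj djj djj dj djj dj djj djj dj djj djj — and concatenate.

djdjjdjdjjdjjdjdjjdjdjjdjjdjdjjdjjdjdjjdjdjjdjjdjdjjdjj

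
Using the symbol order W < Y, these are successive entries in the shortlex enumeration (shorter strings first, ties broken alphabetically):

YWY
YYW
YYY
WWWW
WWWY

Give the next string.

The successor of WWWY increments the rightmost position that isn't already Y and resets every position after it to W.

WWYW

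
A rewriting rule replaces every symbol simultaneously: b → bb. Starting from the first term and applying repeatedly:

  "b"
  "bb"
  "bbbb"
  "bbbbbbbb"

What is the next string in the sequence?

bbbbbbbbbbbbbbbb

Apply φ to bbbbbbbb symbol by symbol: b→bb, b→bb, b→bb, b→bb, b→bb, b→bb, b→bb, b→bb; joined: bb bb bb bb bb bb bb bb.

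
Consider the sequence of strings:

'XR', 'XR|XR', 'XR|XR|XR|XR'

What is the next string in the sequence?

s(k+1) = s(k)·|·s(k) — each term doubles the last with '|' between the halves.
One more doubling of XR|XR|XR|XR gives the answer.

XR|XR|XR|XR|XR|XR|XR|XR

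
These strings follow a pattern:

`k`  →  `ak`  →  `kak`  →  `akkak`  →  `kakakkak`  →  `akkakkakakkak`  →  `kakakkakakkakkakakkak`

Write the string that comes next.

akkakkakakkakkakakkakakkakkakakkak

Each term (from the third on) is the two preceding terms concatenated in order: term 3 = k·ak = kak.
So term 8 is akkakkakakkak·kakakkakakkakkakakkak.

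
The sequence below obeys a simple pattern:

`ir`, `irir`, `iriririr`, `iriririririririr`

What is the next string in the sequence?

iriririririririririririririririr

Each string is two copies of the previous one concatenated.
One more doubling of iriririririririr gives the answer.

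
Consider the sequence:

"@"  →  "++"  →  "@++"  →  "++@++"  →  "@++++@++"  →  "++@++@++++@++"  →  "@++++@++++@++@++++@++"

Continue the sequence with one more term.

++@++@++++@++@++++@++++@++@++++@++

This is a Fibonacci-style word recurrence s(k) = s(k−2)·s(k−1): e.g. @·++ = @++.
The next term joins ++@++@++++@++ and @++++@++++@++@++++@++.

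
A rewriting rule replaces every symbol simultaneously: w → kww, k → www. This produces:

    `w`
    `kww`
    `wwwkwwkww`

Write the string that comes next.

Expanding wwwkwwkww: w→kww, w→kww, w→kww, k→www, w→kww, w→kww, k→www, w→kww, w→kww. Concatenated: kww kww kww www kww kww www kww kww.

kwwkwwkwwwwwkwwkwwwwwkwwkww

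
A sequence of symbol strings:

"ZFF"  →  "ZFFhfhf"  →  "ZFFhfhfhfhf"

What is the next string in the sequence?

Every step adds hfhf to the end: s(k+1) = s(k)·hfhf.
Applying this once more to ZFFhfhfhfhf:

ZFFhfhfhfhfhfhf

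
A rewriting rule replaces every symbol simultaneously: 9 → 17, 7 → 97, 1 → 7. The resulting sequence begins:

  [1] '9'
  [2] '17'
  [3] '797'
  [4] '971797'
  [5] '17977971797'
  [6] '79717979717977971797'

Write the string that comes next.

9717977971797179779717979717977971797

Applying the rule to each of the 20 symbols of 79717979717977971797 gives the pieces 97 17 97 7 97 17 97 17 97 7 97 17 97 97 17 97 7 97 17 97, which concatenate to the answer.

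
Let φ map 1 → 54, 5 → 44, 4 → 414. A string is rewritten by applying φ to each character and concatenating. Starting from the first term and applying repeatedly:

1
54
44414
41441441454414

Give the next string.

4145441441454414414544144441441454414

φ(41441441454414) expands symbol-by-symbol to 414 54 414 414 54 414 414 54 414 44 414 414 54 414; joining the 14 pieces gives the next term.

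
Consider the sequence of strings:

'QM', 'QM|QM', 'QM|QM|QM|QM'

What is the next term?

QM|QM|QM|QM|QM|QM|QM|QM

Every step duplicates the string with '|' between the halves.
One more doubling of QM|QM|QM|QM gives the answer.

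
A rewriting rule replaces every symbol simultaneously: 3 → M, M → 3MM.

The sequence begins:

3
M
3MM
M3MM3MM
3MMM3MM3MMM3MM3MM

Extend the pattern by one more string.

M3MM3MM3MMM3MM3MMM3MM3MM3MMM3MM3MMM3MM3MM

Applying the rule to each of the 17 symbols of 3MMM3MM3MMM3MM3MM gives the pieces M 3MM 3MM 3MM M 3MM 3MM M 3MM 3MM 3MM M 3MM 3MM M 3MM 3MM, which concatenate to the answer.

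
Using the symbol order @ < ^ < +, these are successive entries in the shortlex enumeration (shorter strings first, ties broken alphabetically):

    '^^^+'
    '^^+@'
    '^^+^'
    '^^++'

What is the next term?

Treat ^^++ as a base-3 numeral over the given alphabet and add one, carrying through any trailing +'s.

^+@@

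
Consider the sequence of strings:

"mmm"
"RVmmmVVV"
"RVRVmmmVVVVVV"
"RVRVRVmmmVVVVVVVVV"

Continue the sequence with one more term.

RVRVRVRVmmmVVVVVVVVVVVV

Every step adds RV to the front and VVV to the end of the previous string.
So the next term is RV·RVRVRVmmmVVVVVVVVV·VVV.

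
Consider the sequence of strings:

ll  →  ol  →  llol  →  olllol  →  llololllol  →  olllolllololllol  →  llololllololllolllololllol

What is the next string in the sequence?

From term 3 onward, concatenate the second-to-last term with the last: ll·ol = llol, ol·llol = olllol, …
So term 8 is olllolllololllol·llololllololllolllololllol.

olllolllololllolllololllololllolllololllol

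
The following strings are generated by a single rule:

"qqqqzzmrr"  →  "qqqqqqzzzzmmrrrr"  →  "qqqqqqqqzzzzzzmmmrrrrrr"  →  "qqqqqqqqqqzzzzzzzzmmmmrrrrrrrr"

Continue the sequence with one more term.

qqqqqqqqqqqqzzzzzzzzzzmmmmmrrrrrrrrrr

Term n consists of 2n+2 q's, followed by 2n z's, followed by n m's, followed by 2n r's (n = 1, 2, …).
For the next term, n = 5, so the run lengths are 12, 10, 5, 10.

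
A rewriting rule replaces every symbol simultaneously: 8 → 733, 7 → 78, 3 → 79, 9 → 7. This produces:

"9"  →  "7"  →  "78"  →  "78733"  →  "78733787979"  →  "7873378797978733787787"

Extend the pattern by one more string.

Applying the rule to each of the 22 symbols of 7873378797978733787787 gives the pieces 78 733 78 79 79 78 733 78 7 78 7 78 733 78 79 79 78 733 78 78 733 78, which concatenate to the answer.

78733787979787337877877873378797978733787873378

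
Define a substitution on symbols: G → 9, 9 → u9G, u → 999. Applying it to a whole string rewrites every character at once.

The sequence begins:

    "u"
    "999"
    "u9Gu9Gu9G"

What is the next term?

999u9G9999u9G9999u9G9

Apply φ to u9Gu9Gu9G symbol by symbol: u→999, 9→u9G, G→9, u→999, 9→u9G, G→9, u→999, 9→u9G, G→9; joined: 999 u9G 9 999 u9G 9 999 u9G 9.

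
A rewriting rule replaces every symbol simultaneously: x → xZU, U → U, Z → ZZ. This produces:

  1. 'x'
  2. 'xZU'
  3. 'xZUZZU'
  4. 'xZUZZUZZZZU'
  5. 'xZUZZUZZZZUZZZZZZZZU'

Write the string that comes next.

xZUZZUZZZZUZZZZZZZZUZZZZZZZZZZZZZZZZU

Applying the rule to each of the 20 symbols of xZUZZUZZZZUZZZZZZZZU gives the pieces xZU ZZ U ZZ ZZ U ZZ ZZ ZZ ZZ U ZZ ZZ ZZ ZZ ZZ ZZ ZZ ZZ U, which concatenate to the answer.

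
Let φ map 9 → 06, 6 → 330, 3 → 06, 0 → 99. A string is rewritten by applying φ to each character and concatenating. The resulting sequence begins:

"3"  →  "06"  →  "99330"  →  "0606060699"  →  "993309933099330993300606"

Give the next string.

Applying the rule to each of the 24 symbols of 993309933099330993300606 gives the pieces 06 06 06 06 99 06 06 06 06 99 06 06 06 06 99 06 06 06 06 99 99 330 99 330, which concatenate to the answer.

06060606990606060699060606069906060606999933099330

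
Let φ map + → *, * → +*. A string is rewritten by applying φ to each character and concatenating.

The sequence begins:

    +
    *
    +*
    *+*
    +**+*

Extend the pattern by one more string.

Expanding +**+*: +→*, *→+*, *→+*, +→*, *→+*. Concatenated: * +* +* * +*.

*+*+**+*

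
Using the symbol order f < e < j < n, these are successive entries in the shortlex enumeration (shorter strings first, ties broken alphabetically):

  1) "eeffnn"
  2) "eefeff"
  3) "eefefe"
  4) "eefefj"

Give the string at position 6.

Continuing the enumeration 2 steps past eefefj: eefefj → eefefn → (answer).

eefeef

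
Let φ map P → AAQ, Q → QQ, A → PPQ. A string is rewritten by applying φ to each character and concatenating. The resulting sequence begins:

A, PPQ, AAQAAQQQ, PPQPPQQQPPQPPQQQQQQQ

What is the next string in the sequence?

Rewriting the 20 symbols of PPQPPQQQPPQPPQQQQQQQ one by one yields AAQ AAQ QQ AAQ AAQ QQ QQ QQ AAQ AAQ QQ AAQ AAQ QQ QQ QQ QQ QQ QQ QQ; concatenated:

AAQAAQQQAAQAAQQQQQQQAAQAAQQQAAQAAQQQQQQQQQQQQQQQ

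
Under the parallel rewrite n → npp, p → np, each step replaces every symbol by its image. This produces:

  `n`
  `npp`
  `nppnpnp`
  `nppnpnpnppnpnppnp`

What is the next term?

nppnpnpnppnpnppnpnppnpnpnppnpnppnpnpnppnp

Applying the rule to each of the 17 symbols of nppnpnpnppnpnppnp gives the pieces npp np np npp np npp np npp np np npp np npp np np npp np, which concatenate to the answer.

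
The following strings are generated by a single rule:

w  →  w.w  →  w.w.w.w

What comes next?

Each string is two copies of the previous one joined by '.'.
One more doubling of w.w.w.w gives the answer.

w.w.w.w.w.w.w.w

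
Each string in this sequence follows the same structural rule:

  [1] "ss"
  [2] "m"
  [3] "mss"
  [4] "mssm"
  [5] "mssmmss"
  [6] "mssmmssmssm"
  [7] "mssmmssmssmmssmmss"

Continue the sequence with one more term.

mssmmssmssmmssmmssmssmmssmssm

Each term (from the third on) is the previous term followed by the one before it: term 3 = m·ss = mss.
So term 8 is mssmmssmssmmssmmss·mssmmssmssm.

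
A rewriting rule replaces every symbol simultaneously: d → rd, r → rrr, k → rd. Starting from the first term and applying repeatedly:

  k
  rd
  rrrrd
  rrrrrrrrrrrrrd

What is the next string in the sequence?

Rewriting the 14 symbols of rrrrrrrrrrrrrd one by one yields rrr rrr rrr rrr rrr rrr rrr rrr rrr rrr rrr rrr rrr rd; concatenated:

rrrrrrrrrrrrrrrrrrrrrrrrrrrrrrrrrrrrrrrrd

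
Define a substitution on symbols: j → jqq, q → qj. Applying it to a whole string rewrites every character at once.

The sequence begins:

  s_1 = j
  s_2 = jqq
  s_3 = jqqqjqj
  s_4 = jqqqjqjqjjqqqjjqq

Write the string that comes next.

Replace each of the 17 characters of jqqqjqjqjjqqqjjqq in place — jqq qj qj qj jqq qj jqq qj jqq jqq qj qj qj jqq jqq qj qj — and concatenate.

jqqqjqjqjjqqqjjqqqjjqqjqqqjqjqjjqqjqqqjqj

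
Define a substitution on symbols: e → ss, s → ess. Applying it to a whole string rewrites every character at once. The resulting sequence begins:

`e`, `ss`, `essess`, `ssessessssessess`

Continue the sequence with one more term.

Rewriting the 16 symbols of ssessessssessess one by one yields ess ess ss ess ess ss ess ess ess ess ss ess ess ss ess ess; concatenated:

essessssessessssessessessessssessessssessess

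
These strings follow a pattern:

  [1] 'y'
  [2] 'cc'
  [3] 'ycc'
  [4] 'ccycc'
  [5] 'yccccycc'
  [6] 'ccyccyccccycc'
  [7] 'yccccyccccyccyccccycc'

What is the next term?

Each term (from the third on) is the two preceding terms concatenated in order: term 3 = y·cc = ycc.
So term 8 is ccyccyccccycc·yccccyccccyccyccccycc.

ccyccyccccyccyccccyccccyccyccccycc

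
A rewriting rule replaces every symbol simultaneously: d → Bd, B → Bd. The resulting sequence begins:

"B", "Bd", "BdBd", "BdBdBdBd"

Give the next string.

BdBdBdBdBdBdBdBd

Rewriting each symbol of BdBdBdBd: B→Bd, d→Bd, B→Bd, d→Bd, B→Bd, d→Bd, B→Bd, d→Bd, which concatenates to Bd Bd Bd Bd Bd Bd Bd Bd.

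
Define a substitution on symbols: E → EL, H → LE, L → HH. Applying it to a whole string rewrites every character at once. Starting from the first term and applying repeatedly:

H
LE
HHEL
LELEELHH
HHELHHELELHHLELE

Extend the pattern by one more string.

LELEELHHLELEELHHELHHLELEHHELHHEL

φ(HHELHHELELHHLELE) expands symbol-by-symbol to LE LE EL HH LE LE EL HH EL HH LE LE HH EL HH EL; joining the 16 pieces gives the next term.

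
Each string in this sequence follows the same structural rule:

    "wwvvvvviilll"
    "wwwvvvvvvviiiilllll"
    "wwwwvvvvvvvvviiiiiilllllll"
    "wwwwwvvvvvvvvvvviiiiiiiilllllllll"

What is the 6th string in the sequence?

wwwwwwwvvvvvvvvvvvvvvviiiiiiiiiiiilllllllllllll

The n-th term is n w's then 2n+1 v's then 2n-2 i's then 2n-1 l's, where the shown terms are n = 2, 3, 4, 5.
At n = 7 the blocks have lengths 7, 15, 12, 13.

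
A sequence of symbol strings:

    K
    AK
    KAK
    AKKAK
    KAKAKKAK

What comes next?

AKKAKKAKAKKAK

From term 3 onward, concatenate the second-to-last term with the last: K·AK = KAK, AK·KAK = AKKAK, …
Continuing: AKKAK · KAKAKKAK gives term 6.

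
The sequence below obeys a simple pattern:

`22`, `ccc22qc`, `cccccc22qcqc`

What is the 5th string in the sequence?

cccccccccccc22qcqcqcqc

s(k+1) = ccc·s(k)·qc, so each term gains ccc as a prefix and qc as a suffix.
From cccccc22qcqc, 2 further steps: cccccc22qcqc → ccccccccc22qcqcqc → (answer).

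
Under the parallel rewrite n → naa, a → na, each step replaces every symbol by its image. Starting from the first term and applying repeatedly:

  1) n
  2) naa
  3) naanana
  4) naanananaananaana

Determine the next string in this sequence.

Applying the rule to each of the 17 symbols of naanananaananaana gives the pieces naa na na naa na naa na naa na na naa na naa na na naa na, which concatenate to the answer.

naanananaananaananaanananaananaanananaana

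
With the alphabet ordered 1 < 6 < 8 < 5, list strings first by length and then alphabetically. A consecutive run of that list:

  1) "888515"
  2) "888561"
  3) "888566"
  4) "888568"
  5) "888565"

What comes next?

888581

The successor of 888565 increments the rightmost position that isn't already 5 and resets every position after it to 1.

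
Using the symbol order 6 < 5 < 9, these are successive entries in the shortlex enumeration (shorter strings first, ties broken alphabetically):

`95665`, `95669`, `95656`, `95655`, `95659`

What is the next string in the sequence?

Find the rightmost character of 95659 below 9, bump it to the next letter, and reset everything to its right to 6.

95696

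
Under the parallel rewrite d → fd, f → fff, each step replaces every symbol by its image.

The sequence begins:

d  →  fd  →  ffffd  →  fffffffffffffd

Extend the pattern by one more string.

ffffffffffffffffffffffffffffffffffffffffd

φ(fffffffffffffd) expands symbol-by-symbol to fff fff fff fff fff fff fff fff fff fff fff fff fff fd; joining the 14 pieces gives the next term.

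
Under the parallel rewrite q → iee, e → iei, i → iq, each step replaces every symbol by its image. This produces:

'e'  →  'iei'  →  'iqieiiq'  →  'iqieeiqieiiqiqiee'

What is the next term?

Rewriting the 17 symbols of iqieeiqieiiqiqiee one by one yields iq iee iq iei iei iq iee iq iei iq iq iee iq iee iq iei iei; concatenated:

iqieeiqieiieiiqieeiqieiiqiqieeiqieeiqieiiei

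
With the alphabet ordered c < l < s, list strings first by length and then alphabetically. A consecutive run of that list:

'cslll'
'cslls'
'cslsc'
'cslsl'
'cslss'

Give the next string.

Treat cslss as a base-3 numeral over the given alphabet and add one, carrying through any trailing s's.

csscc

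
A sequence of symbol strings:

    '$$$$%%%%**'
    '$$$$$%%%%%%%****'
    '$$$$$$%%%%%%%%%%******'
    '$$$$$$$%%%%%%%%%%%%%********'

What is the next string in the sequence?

The n-th term is n+2 $'s then 3n-2 %'s then 2n-2 *'s, where the shown terms are n = 2, 3, 4, 5.
At n = 6 the blocks have lengths 8, 16, 10.

$$$$$$$$%%%%%%%%%%%%%%%%**********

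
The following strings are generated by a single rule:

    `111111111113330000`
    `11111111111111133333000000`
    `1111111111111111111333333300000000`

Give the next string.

Each string has the form 1^{4n+3} 3^{2n-1} 0^{2n}, where the shown terms are n = 2, 3, 4.
Setting n = 5 gives 23, 9, 10 characters in each block.

111111111111111111111113333333330000000000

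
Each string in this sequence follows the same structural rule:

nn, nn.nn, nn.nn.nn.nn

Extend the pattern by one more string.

s(k+1) = s(k)·.·s(k) — each term doubles the last with '.' between the halves.
So the next term is two copies of nn.nn.nn.nn with '.' between the halves.

nn.nn.nn.nn.nn.nn.nn.nn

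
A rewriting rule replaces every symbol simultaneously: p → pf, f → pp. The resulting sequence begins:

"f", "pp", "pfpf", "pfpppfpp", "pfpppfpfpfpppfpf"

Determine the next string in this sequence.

Rewriting the 16 symbols of pfpppfpfpfpppfpf one by one yields pf pp pf pf pf pp pf pp pf pp pf pf pf pp pf pp; concatenated:

pfpppfpfpfpppfpppfpppfpfpfpppfpp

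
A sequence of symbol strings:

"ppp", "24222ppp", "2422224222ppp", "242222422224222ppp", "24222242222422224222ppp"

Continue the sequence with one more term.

Every step adds 24222 at the front: s(k+1) = 24222·s(k).
Applying this once more to 24222242222422224222ppp:

2422224222242222422224222ppp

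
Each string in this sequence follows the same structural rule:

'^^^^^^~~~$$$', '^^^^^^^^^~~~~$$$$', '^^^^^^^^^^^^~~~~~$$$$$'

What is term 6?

^^^^^^^^^^^^^^^^^^^^^~~~~~~~~$$$$$$$$

The n-th term is 3n ^'s then n+1 ~'s then n+1 $'s, where the shown terms are n = 2, 3, 4.
For term 6, n = 7, so the run lengths are 21, 8, 8.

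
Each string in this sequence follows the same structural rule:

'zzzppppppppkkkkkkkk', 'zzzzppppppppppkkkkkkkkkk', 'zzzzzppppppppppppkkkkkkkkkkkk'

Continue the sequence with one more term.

Each string has the form z^{n} p^{2n+2} k^{2n+2}, where the shown terms are n = 3, 4, 5.
For the next term, n = 6, so the run lengths are 6, 14, 14.

zzzzzzppppppppppppppkkkkkkkkkkkkkk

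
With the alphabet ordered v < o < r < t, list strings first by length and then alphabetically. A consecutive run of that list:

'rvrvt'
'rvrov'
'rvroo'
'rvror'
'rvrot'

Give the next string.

Find the rightmost character of rvrot below t, bump it to the next letter, and reset everything to its right to v.

rvrrv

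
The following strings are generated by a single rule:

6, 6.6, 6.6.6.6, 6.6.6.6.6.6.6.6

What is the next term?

s(k+1) = s(k)·.·s(k) — each term doubles the last with '.' between the halves.
So the next term is two copies of 6.6.6.6.6.6.6.6 with '.' between the halves.

6.6.6.6.6.6.6.6.6.6.6.6.6.6.6.6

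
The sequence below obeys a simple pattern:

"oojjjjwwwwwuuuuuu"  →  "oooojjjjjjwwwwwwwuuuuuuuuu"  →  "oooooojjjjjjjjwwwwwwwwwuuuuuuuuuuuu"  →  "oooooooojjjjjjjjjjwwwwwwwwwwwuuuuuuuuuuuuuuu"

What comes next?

oooooooooojjjjjjjjjjjjwwwwwwwwwwwwwuuuuuuuuuuuuuuuuuu

The n-th term is 2n-2 o's then 2n j's then 2n+1 w's then 3n u's, where the shown terms are n = 2, 3, 4, 5.
For the next term, n = 6, so the run lengths are 10, 12, 13, 18.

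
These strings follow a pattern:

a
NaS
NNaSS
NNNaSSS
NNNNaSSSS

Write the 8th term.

Each term wraps the previous one in N on the left and S on the right.
From NNNNaSSSS, 3 further steps: NNNNaSSSS → NNNNNaSSSSS → NNNNNNaSSSSSS → (answer).

NNNNNNNaSSSSSSS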